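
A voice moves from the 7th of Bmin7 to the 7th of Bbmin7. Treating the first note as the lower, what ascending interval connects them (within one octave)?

The 7th of Bmin7 is A; the 7th of Bbmin7 is Ab.
A up to Ab is 11 semitones, a half step narrower than a perfect octave, so the interval is diminished.

diminished octave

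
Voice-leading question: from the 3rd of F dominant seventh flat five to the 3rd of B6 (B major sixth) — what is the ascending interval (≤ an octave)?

augmented fourth

The 3rd of F dominant seventh flat five is A; the 3rd of B6 (B major sixth) is D#.
A up to D# is 6 semitones, a half step wider than a perfect fourth, so the interval is augmented.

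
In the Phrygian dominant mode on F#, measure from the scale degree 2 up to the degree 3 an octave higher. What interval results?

The scale runs F# G A# B C# D E.
The scale degree 2 is G and the 3rd degree (up an octave) is A#.
G up to A# is 15 semitones, a half step wider than a major ninth, so the interval is augmented.

augmented ninth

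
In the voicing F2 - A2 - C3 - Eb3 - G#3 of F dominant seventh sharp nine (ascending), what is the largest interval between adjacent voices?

A3

Adjacent intervals: F2→A2 = major third; A2→C3 = minor third; C3→Eb3 = minor third; Eb3→G#3 = augmented third.
The largest is Eb3 to G#3, an augmented third (5 semitones).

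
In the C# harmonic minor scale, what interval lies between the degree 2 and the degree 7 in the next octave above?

major thirteenth

The scale runs C# D# E F# G# A B#.
So we need the interval from D# up to B#.
From D# to B# is 21 semitones, exactly the major thirteenth.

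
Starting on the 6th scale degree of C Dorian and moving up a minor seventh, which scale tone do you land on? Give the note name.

The scale is C D Eb F G A Bb.
The 6th scale degree is A; a minor seventh above that is G — scale degree 5.

G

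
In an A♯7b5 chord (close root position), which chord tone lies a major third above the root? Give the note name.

C##

The chord tones of A♯ dominant seventh flat five are A♯ C𝄪 E G♯.
The root is A♯. A major third above A♯ is C𝄪.
C𝄪 is the chord's 3rd.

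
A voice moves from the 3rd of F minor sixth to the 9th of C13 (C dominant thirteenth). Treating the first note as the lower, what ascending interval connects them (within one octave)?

The 3rd of F minor sixth is A♭; the 9th of C13 (C dominant thirteenth) is D.
4 letter names make it a fourth; at 6 semitones (a half step wider than perfect) the quality is augmented.

augmented 4th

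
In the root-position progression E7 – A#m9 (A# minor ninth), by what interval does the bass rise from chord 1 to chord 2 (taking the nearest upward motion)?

augmented fourth

The roots are E and A#.
E up to A# is 6 semitones, a half step wider than a perfect fourth, so the interval is augmented.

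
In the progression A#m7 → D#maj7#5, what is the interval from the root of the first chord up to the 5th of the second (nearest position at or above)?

The root of A#m7 is A#; the 5th of D#maj7#5 is A##.
A# up to A## is 1 semitone, a half step wider than a perfect unison, so the interval is augmented.

augmented unison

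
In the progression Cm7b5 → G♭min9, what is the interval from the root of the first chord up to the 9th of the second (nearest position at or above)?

Cm7b5 has C as its root, and G♭min9 has A♭ as its 9th.
From C to A♭: 8 semitones over a sixth = minor.

m6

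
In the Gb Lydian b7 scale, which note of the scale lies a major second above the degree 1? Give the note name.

Ab

The scale is Gb Ab Bb C Db Eb Fb.
The degree 1 is Gb; a major second above that is Ab — scale degree 2.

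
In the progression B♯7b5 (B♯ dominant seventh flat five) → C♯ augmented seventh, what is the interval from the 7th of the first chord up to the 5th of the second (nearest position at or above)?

major seventh

The 7th of B♯7b5 (B♯ dominant seventh flat five) is A♯; the 5th of C♯ augmented seventh is G𝄪.
Counting 7 letters and 11 half steps from A♯ gives a major seventh.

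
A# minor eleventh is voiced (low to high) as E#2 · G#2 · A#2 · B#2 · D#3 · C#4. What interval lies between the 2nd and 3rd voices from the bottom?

Those voices are G#2 and A#2.
Counting 2 letters and 2 half steps from G# gives a major second.

major second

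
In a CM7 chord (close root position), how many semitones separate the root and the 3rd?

4

The chord tones of Cmaj7 are C, E, G, B.
C to E is a major third: 4 semitones.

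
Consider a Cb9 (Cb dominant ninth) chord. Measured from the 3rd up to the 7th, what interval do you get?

diminished 5th

Cb9: Cb, Eb, Gb, Bbb, Db.
3rd = Eb; 7th = Bbb.
5 letter names make it a fifth; at 6 semitones (a half step narrower than perfect) the quality is diminished.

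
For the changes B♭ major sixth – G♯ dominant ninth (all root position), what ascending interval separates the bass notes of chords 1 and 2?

The roots are B♭ and G♯.
6 letter names make it a sixth; at 10 semitones (a half step wider than major) the quality is augmented.

augmented 6th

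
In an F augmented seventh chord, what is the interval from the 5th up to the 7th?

Spelling the chord: F A C# Eb.
5th = C#; 7th = Eb.
From C# to Eb: 2 semitones over a third = diminished.

diminished third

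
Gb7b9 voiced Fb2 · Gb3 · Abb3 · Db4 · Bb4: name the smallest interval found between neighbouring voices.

m2

Adjacent intervals: Fb2→Gb3 = major ninth; Gb3→Abb3 = minor second; Abb3→Db4 = augmented fourth; Db4→Bb4 = major sixth.
The smallest is Gb3 to Abb3, a minor second (1 semitone).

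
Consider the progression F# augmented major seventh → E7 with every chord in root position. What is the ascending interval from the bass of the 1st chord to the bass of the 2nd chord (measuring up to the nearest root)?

The roots are F# and E.
7 letter names make it a seventh; at 10 semitones (a half step narrower than major) the quality is minor.

m7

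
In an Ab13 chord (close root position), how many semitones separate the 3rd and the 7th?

The chord tones of Ab13 (Ab dominant thirteenth) are Ab–C–Eb–Gb–Bb–F.
C to Gb is a diminished fifth: 6 semitones.

6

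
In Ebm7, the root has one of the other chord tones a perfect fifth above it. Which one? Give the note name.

The chord tones of Eb minor seventh are Eb Gb Bb Db.
The root is Eb. A perfect fifth above Eb is Bb.
Bb is the chord's 5th.

Bb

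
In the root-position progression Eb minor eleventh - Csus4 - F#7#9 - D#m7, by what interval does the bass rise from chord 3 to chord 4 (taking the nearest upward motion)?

major 6th

The roots are F# and D#.
From F# to D# is 9 semitones, exactly the major sixth.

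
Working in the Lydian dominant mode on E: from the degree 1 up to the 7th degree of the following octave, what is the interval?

E lydian dominant: E F♯ G♯ A♯ B C♯ D.
Degree 1 = E; 7th scale degree (up an octave) = D.
14 letter names make it a fourteenth; at 22 semitones (a half step narrower than major) the quality is minor.

minor fourteenth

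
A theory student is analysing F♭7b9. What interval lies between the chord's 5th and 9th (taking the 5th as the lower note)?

diminished fifth

Spelling the chord: F♭-A♭-C♭-E𝄫-G𝄫.
So we need the interval from C♭ up to G𝄫.
From C♭ to G𝄫: 6 semitones over a fifth = diminished.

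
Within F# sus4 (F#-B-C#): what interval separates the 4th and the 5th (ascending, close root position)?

major second

The 4th is B and the 5th is C#.
From B to C# is 2 semitones, exactly the major second.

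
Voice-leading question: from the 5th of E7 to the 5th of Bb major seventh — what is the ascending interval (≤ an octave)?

diminished fifth

E7 has B as its 5th, and Bb major seventh has F as its 5th.
5 letter names make it a fifth; at 6 semitones (a half step narrower than perfect) the quality is diminished.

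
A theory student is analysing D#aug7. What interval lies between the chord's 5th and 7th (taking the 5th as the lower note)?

Spelling the chord: D#–F##–A##–C#.
5th = A##; 7th = C#.
A## up to C# is 2 semitones, a whole step narrower than a major third, so the interval is diminished.

diminished third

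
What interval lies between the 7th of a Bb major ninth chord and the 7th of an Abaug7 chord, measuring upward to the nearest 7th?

Bb major ninth has A as its 7th, and Abaug7 has Gb as its 7th.
A up to Gb is 9 semitones, a whole step narrower than a major seventh, so the interval is diminished.

diminished seventh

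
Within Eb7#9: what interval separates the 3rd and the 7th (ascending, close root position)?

Eb7#9: Eb–G–Bb–Db–F#.
3rd = G; 7th = Db.
From G to Db: 6 semitones over a fifth = diminished.

diminished 5th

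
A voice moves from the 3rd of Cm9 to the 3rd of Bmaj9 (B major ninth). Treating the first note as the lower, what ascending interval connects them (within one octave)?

augmented 7th

Cm9 has Eb as its 3rd, and Bmaj9 (B major ninth) has D# as its 3rd.
From Eb to D#: 12 semitones over a seventh = augmented.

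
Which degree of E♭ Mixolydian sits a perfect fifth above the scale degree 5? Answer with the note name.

F

The scale is E♭ F G A♭ B♭ C D♭.
The scale degree 5 is B♭; a perfect fifth above that is F — scale degree 2.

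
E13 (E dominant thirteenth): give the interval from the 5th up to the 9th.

Spelling the chord: E–G#–B–D–F#–C#.
That puts B below F#.
B up to F# spans 5 letter names and 7 semitones — a perfect fifth.

P5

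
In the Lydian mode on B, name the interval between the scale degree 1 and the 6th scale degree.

Spelling the Lydian mode on B: B C♯ D♯ E♯ F♯ G♯ A♯.
So we need the interval from B up to G♯.
Counting 6 letters and 9 half steps from B gives a major sixth.

major 6th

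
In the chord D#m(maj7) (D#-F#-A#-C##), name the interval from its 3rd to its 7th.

augmented fifth

3rd = F#; 7th = C##.
From F# to C##: 8 semitones over a fifth = augmented.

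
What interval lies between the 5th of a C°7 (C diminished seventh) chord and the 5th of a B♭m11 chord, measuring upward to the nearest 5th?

The 5th of C°7 (C diminished seventh) is G♭; the 5th of B♭m11 is F.
Counting 7 letters and 11 half steps from G♭ gives a major seventh.

major 7th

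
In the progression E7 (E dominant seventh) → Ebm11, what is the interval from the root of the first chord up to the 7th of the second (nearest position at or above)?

E7 (E dominant seventh) has E as its root, and Ebm11 has Db as its 7th.
E up to Db is 9 semitones, a whole step narrower than a major seventh, so the interval is diminished.

diminished 7th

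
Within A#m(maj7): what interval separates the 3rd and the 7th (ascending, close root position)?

A5

A#mM7: A# C# E# G##.
3rd = C#; 7th = G##.
From C# to G##: 8 semitones over a fifth = augmented.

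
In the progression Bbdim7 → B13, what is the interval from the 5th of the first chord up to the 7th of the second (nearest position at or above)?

Bbdim7 has Fb as its 5th, and B13 has A as its 7th.
From Fb to A: 5 semitones over a third = augmented.

augmented third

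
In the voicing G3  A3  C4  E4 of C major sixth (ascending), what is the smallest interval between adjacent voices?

Adjacent intervals: G3→A3 = major second; A3→C4 = minor third; C4→E4 = major third.
The smallest is G3 to A3, a major second (2 semitones).

major second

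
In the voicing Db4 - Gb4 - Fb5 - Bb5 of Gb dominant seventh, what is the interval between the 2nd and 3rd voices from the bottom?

minor seventh

Those voices are Gb4 and Fb5.
7 letter names make it a seventh; at 10 semitones (a half step narrower than major) the quality is minor.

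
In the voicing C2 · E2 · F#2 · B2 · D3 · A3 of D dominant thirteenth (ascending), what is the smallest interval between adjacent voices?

Adjacent intervals: C2→E2 = major third; E2→F#2 = major second; F#2→B2 = perfect fourth; B2→D3 = minor third; D3→A3 = perfect fifth.
The smallest is E2 to F#2, a major second (2 semitones).

major second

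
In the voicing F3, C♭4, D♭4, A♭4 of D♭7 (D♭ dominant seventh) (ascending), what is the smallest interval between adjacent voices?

Adjacent intervals: F3→C♭4 = diminished fifth; C♭4→D♭4 = major second; D♭4→A♭4 = perfect fifth.
The smallest is C♭4 to D♭4, a major second (2 semitones).

major 2nd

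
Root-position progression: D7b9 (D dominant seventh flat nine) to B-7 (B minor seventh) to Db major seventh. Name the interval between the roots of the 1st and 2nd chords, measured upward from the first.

The roots are D and B.
From D to B is 9 semitones, exactly the major sixth.

major sixth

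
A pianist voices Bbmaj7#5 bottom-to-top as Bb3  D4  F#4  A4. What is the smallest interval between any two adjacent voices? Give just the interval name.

minor third

Adjacent intervals: Bb3→D4 = major third; D4→F#4 = major third; F#4→A4 = minor third.
The smallest is F#4 to A4, a minor third (3 semitones).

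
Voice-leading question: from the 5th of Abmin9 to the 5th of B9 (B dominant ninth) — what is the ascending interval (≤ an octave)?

augmented 2nd

The 5th of Abmin9 is Eb; the 5th of B9 (B dominant ninth) is F#.
Eb up to F# is 3 semitones, a half step wider than a major second, so the interval is augmented.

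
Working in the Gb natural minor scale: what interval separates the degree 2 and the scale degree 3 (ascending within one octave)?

The scale runs Gb Ab Bbb Cb Db Ebb Fb.
That puts Ab below Bbb.
From Ab to Bbb: 1 semitone over a second = minor.

minor 2nd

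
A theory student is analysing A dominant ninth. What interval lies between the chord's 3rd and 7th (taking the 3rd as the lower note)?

The chord tones of A dominant ninth are A–C♯–E–G–B.
3rd = C♯; 7th = G.
5 letter names make it a fifth; at 6 semitones (a half step narrower than perfect) the quality is diminished.
This 3–7 tritone is the characteristic tension at the heart of the dominant sound.

diminished fifth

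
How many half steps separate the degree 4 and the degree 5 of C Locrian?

1

The scale is C Db Eb F Gb Ab Bb.
F up to Gb is a minor second — 1 semitone.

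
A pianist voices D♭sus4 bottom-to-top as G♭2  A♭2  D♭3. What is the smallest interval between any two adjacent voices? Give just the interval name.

Adjacent intervals: G♭2→A♭2 = major second; A♭2→D♭3 = perfect fourth.
The smallest is G♭2 to A♭2, a major second (2 semitones).

major second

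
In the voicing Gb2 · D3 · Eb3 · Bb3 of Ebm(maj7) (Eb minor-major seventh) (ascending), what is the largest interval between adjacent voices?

A5

Adjacent intervals: Gb2→D3 = augmented fifth; D3→Eb3 = minor second; Eb3→Bb3 = perfect fifth.
The largest is Gb2 to D3, an augmented fifth (8 semitones).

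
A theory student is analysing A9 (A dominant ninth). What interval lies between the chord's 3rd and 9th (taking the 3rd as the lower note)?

Spelling the chord: A C# E G B.
So we need the interval from C# up to B.
7 letter names make it a seventh; at 10 semitones (a half step narrower than major) the quality is minor.

minor 7th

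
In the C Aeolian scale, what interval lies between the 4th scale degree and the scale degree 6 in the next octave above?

Spelling the C Aeolian scale: C D Eb F G Ab Bb.
So we need the interval from F up to Ab.
10 letter names make it a tenth; at 15 semitones (a half step narrower than major) the quality is minor.

minor tenth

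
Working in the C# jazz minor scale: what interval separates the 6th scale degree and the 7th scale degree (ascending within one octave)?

The scale runs C# D# E F# G# A# B#.
So we need the interval from A# up to B#.
From A# to B# is 2 semitones, exactly the major second.

major 2nd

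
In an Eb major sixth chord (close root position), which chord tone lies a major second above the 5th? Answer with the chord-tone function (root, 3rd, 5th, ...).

6th

The chord tones of Eb6 are Eb, G, Bb, C.
The 5th is Bb. A major second above Bb is C.
C is the chord's 6th.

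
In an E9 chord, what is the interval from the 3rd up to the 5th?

E9 is spelled E G♯ B D F♯.
That puts G♯ below B.
3 letter names make it a third; at 3 semitones (a half step narrower than major) the quality is minor.

minor third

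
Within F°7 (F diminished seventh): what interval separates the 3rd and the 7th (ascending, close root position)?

F°7 (F diminished seventh) is spelled F-A♭-C♭-E𝄫.
That puts A♭ below E𝄫.
From A♭ to E𝄫: 6 semitones over a fifth = diminished.

diminished fifth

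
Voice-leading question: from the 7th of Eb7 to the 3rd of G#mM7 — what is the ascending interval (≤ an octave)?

Eb7 has Db as its 7th, and G#mM7 has B as its 3rd.
6 letter names make it a sixth; at 10 semitones (a half step wider than major) the quality is augmented.

A6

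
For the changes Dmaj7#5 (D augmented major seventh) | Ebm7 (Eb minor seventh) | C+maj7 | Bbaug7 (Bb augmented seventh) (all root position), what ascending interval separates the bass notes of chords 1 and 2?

The roots are D and Eb.
2 letter names make it a second; at 1 semitone (a half step narrower than major) the quality is minor.

minor 2nd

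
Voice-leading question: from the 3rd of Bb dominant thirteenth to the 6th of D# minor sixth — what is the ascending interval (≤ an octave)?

The 3rd of Bb dominant thirteenth is D; the 6th of D# minor sixth is B#.
D up to B# is 10 semitones, a half step wider than a major sixth, so the interval is augmented.

A6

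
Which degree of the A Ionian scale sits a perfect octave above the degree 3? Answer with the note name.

C#

The scale is A B C# D E F# G#.
The degree 3 is C#; a perfect octave above that is C# — scale degree 3.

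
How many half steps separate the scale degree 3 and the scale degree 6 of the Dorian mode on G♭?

6

The scale is G♭ A♭ B𝄫 C♭ D♭ E♭ F♭.
B𝄫 up to E♭ is an augmented fourth — 6 semitones.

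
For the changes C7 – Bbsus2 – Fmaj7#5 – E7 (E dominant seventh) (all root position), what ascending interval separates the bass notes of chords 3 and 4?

major seventh

The roots are F and E.
From F to E is 11 semitones, exactly the major seventh.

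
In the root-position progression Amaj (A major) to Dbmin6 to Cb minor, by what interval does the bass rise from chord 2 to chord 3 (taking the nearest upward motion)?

The roots are Db and Cb.
Db up to Cb is 10 semitones, a half step narrower than a major seventh, so the interval is minor.

minor 7th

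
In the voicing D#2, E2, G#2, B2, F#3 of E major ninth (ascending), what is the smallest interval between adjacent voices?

minor second

Adjacent intervals: D#2→E2 = minor second; E2→G#2 = major third; G#2→B2 = minor third; B2→F#3 = perfect fifth.
The smallest is D#2 to E2, a minor second (1 semitone).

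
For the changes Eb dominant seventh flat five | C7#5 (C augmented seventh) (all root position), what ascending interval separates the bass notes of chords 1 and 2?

major sixth

The roots are Eb and C.
Eb up to C spans 6 letter names and 9 semitones — a major sixth.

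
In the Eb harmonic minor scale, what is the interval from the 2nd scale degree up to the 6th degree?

diminished fifth

The scale runs Eb F Gb Ab Bb Cb D.
2nd scale degree = F; 6th degree = Cb.
From F to Cb: 6 semitones over a fifth = diminished.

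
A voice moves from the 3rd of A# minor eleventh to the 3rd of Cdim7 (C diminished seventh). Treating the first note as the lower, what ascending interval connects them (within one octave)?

d3

The 3rd of A# minor eleventh is C#; the 3rd of Cdim7 (C diminished seventh) is Eb.
From C# to Eb: 2 semitones over a third = diminished.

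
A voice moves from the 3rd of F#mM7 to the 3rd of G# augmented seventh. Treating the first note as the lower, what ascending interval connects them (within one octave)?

A2

The 3rd of F#mM7 is A; the 3rd of G# augmented seventh is B#.
2 letter names make it a second; at 3 semitones (a half step wider than major) the quality is augmented.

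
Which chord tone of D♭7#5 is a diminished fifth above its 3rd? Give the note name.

Cb

The chord tones of D♭ augmented seventh are D♭ F A C♭.
The 3rd is F. A diminished fifth above F is C♭.
C♭ is the chord's 7th.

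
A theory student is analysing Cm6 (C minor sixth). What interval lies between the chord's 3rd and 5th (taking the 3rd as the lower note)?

Spelling the chord: C-E♭-G-A.
That puts E♭ below G.
Counting 3 letters and 4 half steps from E♭ gives a major third.

major third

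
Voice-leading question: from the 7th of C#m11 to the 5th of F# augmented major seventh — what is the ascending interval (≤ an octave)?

C#m11 has B as its 7th, and F# augmented major seventh has C## as its 5th.
B up to C## is 3 semitones, a half step wider than a major second, so the interval is augmented.

augmented second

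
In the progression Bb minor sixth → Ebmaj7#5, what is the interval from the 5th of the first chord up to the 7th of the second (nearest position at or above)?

major sixth

The 5th of Bb minor sixth is F; the 7th of Ebmaj7#5 is D.
Counting 6 letters and 9 half steps from F gives a major sixth.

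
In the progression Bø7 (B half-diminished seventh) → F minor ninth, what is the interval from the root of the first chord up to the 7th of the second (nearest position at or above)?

diminished 4th

The root of Bø7 (B half-diminished seventh) is B; the 7th of F minor ninth is Eb.
4 letter names make it a fourth; at 4 semitones (a half step narrower than perfect) the quality is diminished.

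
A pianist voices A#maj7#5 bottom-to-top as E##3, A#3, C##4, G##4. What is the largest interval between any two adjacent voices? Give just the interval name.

perfect 5th

Adjacent intervals: E##3→A#3 = diminished fourth; A#3→C##4 = major third; C##4→G##4 = perfect fifth.
The largest is C##4 to G##4, a perfect fifth (7 semitones).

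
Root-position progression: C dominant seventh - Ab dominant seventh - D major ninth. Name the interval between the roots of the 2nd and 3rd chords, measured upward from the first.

augmented fourth

The roots are Ab and D.
4 letter names make it a fourth; at 6 semitones (a half step wider than perfect) the quality is augmented.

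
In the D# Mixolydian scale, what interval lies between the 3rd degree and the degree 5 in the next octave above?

The scale runs D# E# F## G# A# B# C#.
So we need the interval from F## up to A#.
From F## to A#: 15 semitones over a tenth = minor.

m10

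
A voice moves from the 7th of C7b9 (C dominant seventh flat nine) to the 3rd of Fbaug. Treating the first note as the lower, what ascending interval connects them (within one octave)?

minor seventh

C7b9 (C dominant seventh flat nine) has Bb as its 7th, and Fbaug has Ab as its 3rd.
Bb up to Ab is 10 semitones, a half step narrower than a major seventh, so the interval is minor.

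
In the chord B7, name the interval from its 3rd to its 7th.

B dominant seventh: B-D#-F#-A.
That puts D# below A.
D# up to A is 6 semitones, a half step narrower than a perfect fifth, so the interval is diminished.
This 3–7 tritone is the characteristic tension at the heart of the dominant sound.

diminished 5th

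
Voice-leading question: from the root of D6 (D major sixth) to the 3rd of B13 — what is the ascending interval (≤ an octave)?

The root of D6 (D major sixth) is D; the 3rd of B13 is D#.
1 letter names make it a unison; at 1 semitone (a half step wider than perfect) the quality is augmented.

A1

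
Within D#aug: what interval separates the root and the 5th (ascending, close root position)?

augmented fifth

Spelling the chord: D#-F##-A##.
The root is D# and the 5th is A##.
From D# to A##: 8 semitones over a fifth = augmented.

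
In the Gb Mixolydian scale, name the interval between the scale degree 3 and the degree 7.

The scale runs Gb Ab Bb Cb Db Eb Fb.
So we need the interval from Bb up to Fb.
5 letter names make it a fifth; at 6 semitones (a half step narrower than perfect) the quality is diminished.

diminished fifth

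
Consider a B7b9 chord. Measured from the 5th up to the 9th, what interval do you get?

diminished fifth

B7b9: B–D♯–F♯–A–C.
That puts F♯ below C.
F♯ up to C is 6 semitones, a half step narrower than a perfect fifth, so the interval is diminished.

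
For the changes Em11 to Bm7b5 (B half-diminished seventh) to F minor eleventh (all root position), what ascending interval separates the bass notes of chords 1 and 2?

The roots are E and B.
E up to B spans 5 letter names and 7 semitones — a perfect fifth.

perfect 5th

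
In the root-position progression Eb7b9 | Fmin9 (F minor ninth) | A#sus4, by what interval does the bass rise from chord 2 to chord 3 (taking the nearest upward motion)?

The roots are F and A#.
3 letter names make it a third; at 5 semitones (a half step wider than major) the quality is augmented.

A3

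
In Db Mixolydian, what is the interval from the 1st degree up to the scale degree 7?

minor seventh

The scale runs Db Eb F Gb Ab Bb Cb.
So we need the interval from Db up to Cb.
7 letter names make it a seventh; at 10 semitones (a half step narrower than major) the quality is minor.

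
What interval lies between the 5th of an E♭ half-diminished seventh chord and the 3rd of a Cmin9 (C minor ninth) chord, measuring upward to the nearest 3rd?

augmented fourth

E♭ half-diminished seventh has B𝄫 as its 5th, and Cmin9 (C minor ninth) has E♭ as its 3rd.
B𝄫 up to E♭ is 6 semitones, a half step wider than a perfect fourth, so the interval is augmented.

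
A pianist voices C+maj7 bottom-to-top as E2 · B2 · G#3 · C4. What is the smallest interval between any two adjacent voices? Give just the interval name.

Adjacent intervals: E2→B2 = perfect fifth; B2→G#3 = major sixth; G#3→C4 = diminished fourth.
The smallest is G#3 to C4, a diminished fourth (4 semitones).

diminished fourth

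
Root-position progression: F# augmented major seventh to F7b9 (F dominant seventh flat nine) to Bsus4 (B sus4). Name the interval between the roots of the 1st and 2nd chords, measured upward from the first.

d8

The roots are F# and F.
From F# to F: 11 semitones over an octave = diminished.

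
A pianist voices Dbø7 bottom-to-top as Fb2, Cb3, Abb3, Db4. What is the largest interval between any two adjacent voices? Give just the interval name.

minor sixth

Adjacent intervals: Fb2→Cb3 = perfect fifth; Cb3→Abb3 = minor sixth; Abb3→Db4 = augmented fourth.
The largest is Cb3 to Abb3, a minor sixth (8 semitones).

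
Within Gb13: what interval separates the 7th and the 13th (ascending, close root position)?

The chord tones of Gb13 are Gb Bb Db Fb Ab Eb.
The 7th is Fb and the 13th is Eb.
Fb up to Eb spans 7 letter names and 11 semitones — a major seventh.

major seventh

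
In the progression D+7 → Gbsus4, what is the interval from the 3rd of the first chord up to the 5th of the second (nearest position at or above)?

diminished 6th

The 3rd of D+7 is F#; the 5th of Gbsus4 is Db.
From F# to Db: 7 semitones over a sixth = diminished.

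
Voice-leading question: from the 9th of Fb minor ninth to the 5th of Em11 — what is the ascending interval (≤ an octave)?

augmented third

The 9th of Fb minor ninth is Gb; the 5th of Em11 is B.
3 letter names make it a third; at 5 semitones (a half step wider than major) the quality is augmented.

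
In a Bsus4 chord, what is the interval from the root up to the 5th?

P5

Spelling the chord: B-E-F♯.
Root = B; 5th = F♯.
Counting 5 letters and 7 half steps from B gives a perfect fifth.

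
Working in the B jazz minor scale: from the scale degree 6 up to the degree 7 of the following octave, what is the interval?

major ninth

Spelling the B jazz minor scale: B C♯ D E F♯ G♯ A♯.
Scale degree 6 = G♯; scale degree 7 (up an octave) = A♯.
From G♯ to A♯ is 14 semitones, exactly the major ninth.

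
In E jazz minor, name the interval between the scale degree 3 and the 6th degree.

augmented 4th

E melodic minor: E F♯ G A B C♯ D♯.
Scale degree 3 = G; degree 6 = C♯.
4 letter names make it a fourth; at 6 semitones (a half step wider than perfect) the quality is augmented.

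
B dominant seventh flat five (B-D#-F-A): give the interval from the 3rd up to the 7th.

d5

3rd = D#; 7th = A.
D# up to A is 6 semitones, a half step narrower than a perfect fifth, so the interval is diminished.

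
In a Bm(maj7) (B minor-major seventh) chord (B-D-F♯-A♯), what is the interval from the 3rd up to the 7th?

augmented fifth

The 3rd is D and the 7th is A♯.
From D to A♯: 8 semitones over a fifth = augmented.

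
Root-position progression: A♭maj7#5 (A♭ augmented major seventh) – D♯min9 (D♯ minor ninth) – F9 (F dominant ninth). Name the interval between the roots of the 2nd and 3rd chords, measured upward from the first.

The roots are D♯ and F.
From D♯ to F: 2 semitones over a third = diminished.

diminished third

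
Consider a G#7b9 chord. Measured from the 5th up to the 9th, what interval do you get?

diminished 5th

The chord tones of G#7b9 are G#-B#-D#-F#-A.
That puts D# below A.
D# up to A is 6 semitones, a half step narrower than a perfect fifth, so the interval is diminished.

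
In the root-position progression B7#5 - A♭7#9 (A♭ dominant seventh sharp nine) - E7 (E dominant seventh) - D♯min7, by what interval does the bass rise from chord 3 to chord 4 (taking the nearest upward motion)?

The roots are E and D♯.
Counting 7 letters and 11 half steps from E gives a major seventh.

major seventh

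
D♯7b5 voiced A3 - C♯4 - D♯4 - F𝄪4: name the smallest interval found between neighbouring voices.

Adjacent intervals: A3→C♯4 = major third; C♯4→D♯4 = major second; D♯4→F𝄪4 = major third.
The smallest is C♯4 to D♯4, a major second (2 semitones).

M2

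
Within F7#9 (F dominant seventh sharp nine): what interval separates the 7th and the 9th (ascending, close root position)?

Spelling the chord: F A C E♭ G♯.
The 7th is E♭ and the 9th is G♯.
E♭ up to G♯ is 5 semitones, a half step wider than a major third, so the interval is augmented.

augmented 3rd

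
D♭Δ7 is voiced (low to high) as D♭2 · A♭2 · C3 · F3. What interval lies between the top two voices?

perfect fourth

Those voices are C3 and F3.
Counting 4 letters and 5 half steps from C gives a perfect fourth.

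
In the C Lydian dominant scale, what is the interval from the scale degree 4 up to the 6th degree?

Spelling the C Lydian dominant scale: C D E F# G A Bb.
The scale degree 4 is F# and the scale degree 6 is A.
F# up to A is 3 semitones, a half step narrower than a major third, so the interval is minor.

minor 3rd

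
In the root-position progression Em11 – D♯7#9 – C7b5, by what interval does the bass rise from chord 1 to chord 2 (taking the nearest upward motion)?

The roots are E and D♯.
From E to D♯ is 11 semitones, exactly the major seventh.

major 7th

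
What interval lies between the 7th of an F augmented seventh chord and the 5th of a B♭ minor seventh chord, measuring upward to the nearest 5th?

M2

The 7th of F augmented seventh is E♭; the 5th of B♭ minor seventh is F.
Counting 2 letters and 2 half steps from E♭ gives a major second.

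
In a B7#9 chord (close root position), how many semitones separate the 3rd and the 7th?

B dominant seventh sharp nine: B-D♯-F♯-A-C𝄪.
D♯ to A is a diminished fifth: 6 semitones.

6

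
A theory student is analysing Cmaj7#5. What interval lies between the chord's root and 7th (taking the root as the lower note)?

Cmaj7#5: C-E-G#-B.
That puts C below B.
C up to B spans 7 letter names and 11 semitones — a major seventh.

major 7th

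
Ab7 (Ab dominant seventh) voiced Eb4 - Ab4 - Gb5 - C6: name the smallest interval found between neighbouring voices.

perfect fourth

Adjacent intervals: Eb4→Ab4 = perfect fourth; Ab4→Gb5 = minor seventh; Gb5→C6 = augmented fourth.
The smallest is Eb4 to Ab4, a perfect fourth (5 semitones).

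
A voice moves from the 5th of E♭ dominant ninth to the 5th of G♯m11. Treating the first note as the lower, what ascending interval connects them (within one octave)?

augmented third

The 5th of E♭ dominant ninth is B♭; the 5th of G♯m11 is D♯.
B♭ up to D♯ is 5 semitones, a half step wider than a major third, so the interval is augmented.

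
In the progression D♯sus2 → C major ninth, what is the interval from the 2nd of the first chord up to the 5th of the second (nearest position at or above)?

D♯sus2 has E♯ as its 2nd, and C major ninth has G as its 5th.
E♯ up to G is 2 semitones, a whole step narrower than a major third, so the interval is diminished.

diminished third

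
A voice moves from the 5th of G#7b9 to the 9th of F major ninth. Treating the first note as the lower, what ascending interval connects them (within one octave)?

The 5th of G#7b9 is D#; the 9th of F major ninth is G.
4 letter names make it a fourth; at 4 semitones (a half step narrower than perfect) the quality is diminished.

diminished fourth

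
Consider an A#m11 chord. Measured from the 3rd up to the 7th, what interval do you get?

A#m11 is spelled A#, C#, E#, G#, B#, D#.
That puts C# below G#.
Counting 5 letters and 7 half steps from C# gives a perfect fifth.

perfect 5th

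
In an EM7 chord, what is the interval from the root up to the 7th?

Spelling the chord: E G# B D#.
The root is E and the 7th is D#.
From E to D# is 11 semitones, exactly the major seventh.

major seventh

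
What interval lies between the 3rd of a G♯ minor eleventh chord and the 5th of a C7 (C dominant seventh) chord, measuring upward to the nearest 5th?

minor sixth

G♯ minor eleventh has B as its 3rd, and C7 (C dominant seventh) has G as its 5th.
B up to G is 8 semitones, a half step narrower than a major sixth, so the interval is minor.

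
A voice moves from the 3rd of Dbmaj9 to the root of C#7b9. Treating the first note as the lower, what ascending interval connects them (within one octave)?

augmented fifth

Dbmaj9 has F as its 3rd, and C#7b9 has C# as its root.
5 letter names make it a fifth; at 8 semitones (a half step wider than perfect) the quality is augmented.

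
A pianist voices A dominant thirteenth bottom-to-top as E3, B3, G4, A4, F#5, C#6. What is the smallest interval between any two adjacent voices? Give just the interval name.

major 2nd

Adjacent intervals: E3→B3 = perfect fifth; B3→G4 = minor sixth; G4→A4 = major second; A4→F#5 = major sixth; F#5→C#6 = perfect fifth.
The smallest is G4 to A4, a major second (2 semitones).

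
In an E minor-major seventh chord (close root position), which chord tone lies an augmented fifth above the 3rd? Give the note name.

E minor-major seventh is spelled E G B D#.
The 3rd is G. An augmented fifth above G is D#.
D# is the chord's 7th.

D#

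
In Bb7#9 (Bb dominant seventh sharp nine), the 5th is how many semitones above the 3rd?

3

Spelling the chord: Bb–D–F–Ab–C#.
D to F is a minor third: 3 semitones.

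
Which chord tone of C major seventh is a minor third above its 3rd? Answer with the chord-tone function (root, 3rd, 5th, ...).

C major seventh is spelled C E G B.
The 3rd is E. A minor third above E is G.
G is the chord's 5th.

5th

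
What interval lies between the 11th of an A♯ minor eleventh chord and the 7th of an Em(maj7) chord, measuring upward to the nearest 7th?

P1

A♯ minor eleventh has D♯ as its 11th, and Em(maj7) has D♯ as its 7th.
From D♯ to D♯ is 0 semitones, exactly the perfect unison.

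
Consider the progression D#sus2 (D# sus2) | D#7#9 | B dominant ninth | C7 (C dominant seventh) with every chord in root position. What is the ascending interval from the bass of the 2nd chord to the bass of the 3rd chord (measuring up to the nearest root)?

The roots are D# and B.
D# up to B is 8 semitones, a half step narrower than a major sixth, so the interval is minor.

minor 6th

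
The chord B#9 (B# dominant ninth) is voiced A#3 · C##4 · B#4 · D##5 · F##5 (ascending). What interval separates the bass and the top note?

major thirteenth

The outer voices are A#3 and F##5.
A# up to F## spans 13 letter names and 21 semitones — a major thirteenth.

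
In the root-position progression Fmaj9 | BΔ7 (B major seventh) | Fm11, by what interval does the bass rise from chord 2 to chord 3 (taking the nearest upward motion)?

The roots are B and F.
B up to F is 6 semitones, a half step narrower than a perfect fifth, so the interval is diminished.

diminished fifth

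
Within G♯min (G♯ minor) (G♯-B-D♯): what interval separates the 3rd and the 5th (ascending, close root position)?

That puts B below D♯.
Counting 3 letters and 4 half steps from B gives a major third.

major third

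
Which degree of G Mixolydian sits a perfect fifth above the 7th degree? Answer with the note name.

The scale is G A B C D E F.
The 7th degree is F; a perfect fifth above that is C — scale degree 4.

C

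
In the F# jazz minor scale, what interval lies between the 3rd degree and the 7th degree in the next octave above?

A12

The scale runs F# G# A B C# D# E#.
So we need the interval from A up to E#.
A up to E# is 20 semitones, a half step wider than a perfect twelfth, so the interval is augmented.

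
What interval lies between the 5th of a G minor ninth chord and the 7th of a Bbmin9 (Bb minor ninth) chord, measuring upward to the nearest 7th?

The 5th of G minor ninth is D; the 7th of Bbmin9 (Bb minor ninth) is Ab.
From D to Ab: 6 semitones over a fifth = diminished.

diminished 5th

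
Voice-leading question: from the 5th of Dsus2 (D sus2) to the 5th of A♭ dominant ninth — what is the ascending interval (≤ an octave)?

diminished fifth

Dsus2 (D sus2) has A as its 5th, and A♭ dominant ninth has E♭ as its 5th.
From A to E♭: 6 semitones over a fifth = diminished.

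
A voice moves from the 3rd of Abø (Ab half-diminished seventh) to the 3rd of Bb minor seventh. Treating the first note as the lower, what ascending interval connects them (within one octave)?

The 3rd of Abø (Ab half-diminished seventh) is Cb; the 3rd of Bb minor seventh is Db.
From Cb to Db is 2 semitones, exactly the major second.

major second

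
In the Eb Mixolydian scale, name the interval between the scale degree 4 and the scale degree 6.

Spelling the Eb Mixolydian scale: Eb F G Ab Bb C Db.
That puts Ab below C.
Ab up to C spans 3 letter names and 4 semitones — a major third.

M3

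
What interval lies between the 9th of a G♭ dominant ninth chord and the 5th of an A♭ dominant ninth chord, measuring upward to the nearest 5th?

The 9th of G♭ dominant ninth is A♭; the 5th of A♭ dominant ninth is E♭.
A♭ up to E♭ spans 5 letter names and 7 semitones — a perfect fifth.

perfect fifth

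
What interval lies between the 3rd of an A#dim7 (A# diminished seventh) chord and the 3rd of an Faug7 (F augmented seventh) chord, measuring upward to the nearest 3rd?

A#dim7 (A# diminished seventh) has C# as its 3rd, and Faug7 (F augmented seventh) has A as its 3rd.
6 letter names make it a sixth; at 8 semitones (a half step narrower than major) the quality is minor.

minor sixth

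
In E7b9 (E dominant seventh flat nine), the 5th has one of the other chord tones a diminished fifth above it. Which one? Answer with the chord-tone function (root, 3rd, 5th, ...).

E7b9 (E dominant seventh flat nine): E-G♯-B-D-F.
The 5th is B. A diminished fifth above B is F.
F is the chord's 9th.

9th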